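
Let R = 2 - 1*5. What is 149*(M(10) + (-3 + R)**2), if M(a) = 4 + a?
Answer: 7450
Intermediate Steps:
R = -3 (R = 2 - 5 = -3)
149*(M(10) + (-3 + R)**2) = 149*((4 + 10) + (-3 - 3)**2) = 149*(14 + (-6)**2) = 149*(14 + 36) = 149*50 = 7450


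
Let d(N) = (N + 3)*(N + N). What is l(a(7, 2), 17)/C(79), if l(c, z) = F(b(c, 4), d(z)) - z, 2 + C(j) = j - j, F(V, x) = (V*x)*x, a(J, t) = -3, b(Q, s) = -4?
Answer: 1849617/2 ≈ 9.2481e+5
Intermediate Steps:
d(N) = 2*N*(3 + N) (d(N) = (3 + N)*(2*N) = 2*N*(3 + N))
F(V, x) = V*x**2
C(j) = -2 (C(j) = -2 + (j - j) = -2 + 0 = -2)
l(c, z) = -z - 16*z**2*(3 + z)**2 (l(c, z) = -4*4*z**2*(3 + z)**2 - z = -16*z**2*(3 + z)**2 - z = -z - 16*z**2*(3 + z)**2)
l(a(7, 2), 17)/C(79) = (17*(-1 - 16*17*(3 + 17)**2))/(-2) = (17*(-1 - 16*17*20**2))*(-1/2) = (17*(-1 - 16*17*400))*(-1/2) = (17*(-1 - 108800))*(-1/2) = (17*(-108801))*(-1/2) = -1849617*(-1/2) = 1849617/2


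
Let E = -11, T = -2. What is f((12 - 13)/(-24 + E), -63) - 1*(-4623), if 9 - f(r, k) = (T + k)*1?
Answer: 4697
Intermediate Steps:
f(r, k) = 11 - k (f(r, k) = 9 - (-2 + k) = 9 + (2 - k) = 11 - k)
f((12 - 13)/(-24 + E), -63) - 1*(-4623) = (11 - 1*(-63)) - 1*(-4623) = (11 + 63) + 4623 = 74 + 4623 = 4697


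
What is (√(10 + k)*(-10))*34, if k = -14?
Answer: -680*I ≈ -680.0*I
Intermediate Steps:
(√(10 + k)*(-10))*34 = (√(10 - 14)*(-10))*34 = (√(-4)*(-10))*34 = ((2*I)*(-10))*34 = -20*I*34 = -680*I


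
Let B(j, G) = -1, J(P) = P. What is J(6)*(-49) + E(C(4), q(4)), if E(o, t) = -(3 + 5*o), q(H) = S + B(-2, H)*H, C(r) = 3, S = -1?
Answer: -312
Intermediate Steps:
q(H) = -1 - H
E(o, t) = -3 - 5*o
J(6)*(-49) + E(C(4), q(4)) = 6*(-49) + (-3 - 5*3) = -294 + (-3 - 15) = -294 - 18 = -312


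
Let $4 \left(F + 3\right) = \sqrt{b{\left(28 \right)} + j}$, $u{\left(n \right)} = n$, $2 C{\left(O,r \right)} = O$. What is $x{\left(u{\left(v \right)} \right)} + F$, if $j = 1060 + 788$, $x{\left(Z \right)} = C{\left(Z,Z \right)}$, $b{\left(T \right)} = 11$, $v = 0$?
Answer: $-3 + \frac{13 \sqrt{11}}{4} \approx 7.779$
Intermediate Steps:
$C{\left(O,r \right)} = \frac{O}{2}$
$x{\left(Z \right)} = \frac{Z}{2}$
$j = 1848$
$F = -3 + \frac{13 \sqrt{11}}{4}$ ($F = -3 + \frac{\sqrt{11 + 1848}}{4} = -3 + \frac{\sqrt{1859}}{4} = -3 + \frac{13 \sqrt{11}}{4} \approx 7.779$)
$x{\left(u{\left(v \right)} \right)} + F = \frac{1}{2} \cdot 0 - \left(3 - \frac{13 \sqrt{11}}{4}\right) = 0 - \left(3 - \frac{13 \sqrt{11}}{4}\right) = -3 + \frac{13 \sqrt{11}}{4}$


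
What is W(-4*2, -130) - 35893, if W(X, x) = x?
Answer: -36023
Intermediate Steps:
W(-4*2, -130) - 35893 = -130 - 35893 = -36023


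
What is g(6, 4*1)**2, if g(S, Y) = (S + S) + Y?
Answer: 256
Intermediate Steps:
g(S, Y) = Y + 2*S (g(S, Y) = 2*S + Y = Y + 2*S)
g(6, 4*1)**2 = (4*1 + 2*6)**2 = (4 + 12)**2 = 16**2 = 256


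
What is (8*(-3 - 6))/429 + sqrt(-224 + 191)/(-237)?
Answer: -24/143 - I*sqrt(33)/237 ≈ -0.16783 - 0.024239*I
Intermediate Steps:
(8*(-3 - 6))/429 + sqrt(-224 + 191)/(-237) = (8*(-9))*(1/429) + sqrt(-33)*(-1/237) = -72*1/429 + (I*sqrt(33))*(-1/237) = -24/143 - I*sqrt(33)/237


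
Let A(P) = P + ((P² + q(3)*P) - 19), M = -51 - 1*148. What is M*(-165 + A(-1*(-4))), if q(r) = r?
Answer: 30248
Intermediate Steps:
M = -199 (M = -51 - 148 = -199)
A(P) = -19 + P² + 4*P (A(P) = P + ((P² + 3*P) - 19) = P + (-19 + P² + 3*P) = -19 + P² + 4*P)
M*(-165 + A(-1*(-4))) = -199*(-165 + (-19 + (-1*(-4))² + 4*(-1*(-4)))) = -199*(-165 + (-19 + 4² + 4*4)) = -199*(-165 + (-19 + 16 + 16)) = -199*(-165 + 13) = -199*(-152) = 30248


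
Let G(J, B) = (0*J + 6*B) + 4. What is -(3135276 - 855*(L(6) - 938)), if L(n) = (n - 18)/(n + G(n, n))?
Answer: -90562248/23 ≈ -3.9375e+6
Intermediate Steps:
G(J, B) = 4 + 6*B (G(J, B) = (0 + 6*B) + 4 = 6*B + 4 = 4 + 6*B)
L(n) = (-18 + n)/(4 + 7*n) (L(n) = (n - 18)/(n + (4 + 6*n)) = (-18 + n)/(4 + 7*n))
-(3135276 - 855*(L(6) - 938)) = -(3135276 - 855*((-18 + 6)/(4 + 7*6) - 938)) = -(3135276 - 855*(-12/(4 + 42) - 938)) = -(3135276 - 855*(-12/46 - 938)) = -(3135276 - 855*((1/46)*(-12) - 938)) = -(3135276 - 855*(-6/23 - 938)) = -(3135276 - 855*(-21580/23)) = -(3135276 + 18450900/23) = -1*90562248/23 = -90562248/23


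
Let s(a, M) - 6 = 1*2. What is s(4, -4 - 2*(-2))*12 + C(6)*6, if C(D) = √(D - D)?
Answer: 96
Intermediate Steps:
C(D) = 0 (C(D) = √0 = 0)
s(a, M) = 8 (s(a, M) = 6 + 1*2 = 6 + 2 = 8)
s(4, -4 - 2*(-2))*12 + C(6)*6 = 8*12 + 0*6 = 96 + 0 = 96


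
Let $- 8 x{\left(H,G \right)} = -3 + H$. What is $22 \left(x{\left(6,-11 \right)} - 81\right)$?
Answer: $- \frac{7161}{4} \approx -1790.3$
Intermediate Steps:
$x{\left(H,G \right)} = \frac{3}{8} - \frac{H}{8}$ ($x{\left(H,G \right)} = - \frac{-3 + H}{8} = \frac{3}{8} - \frac{H}{8}$)
$22 \left(x{\left(6,-11 \right)} - 81\right) = 22 \left(\left(\frac{3}{8} - \frac{3}{4}\right) - 81\right) = 22 \left(- \frac{3}{8} - 81\right) = 22 \left(- \frac{651}{8}\right) = - \frac{7161}{4}$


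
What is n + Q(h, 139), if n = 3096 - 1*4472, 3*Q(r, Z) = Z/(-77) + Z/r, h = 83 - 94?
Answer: -318968/231 ≈ -1380.8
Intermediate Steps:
h = -11
Q(r, Z) = -Z/231 + Z/(3*r) (Q(r, Z) = (Z/(-77) + Z/r)/3 = (Z*(-1/77) + Z/r)/3 = (-Z/77 + Z/r)/3 = -Z/231 + Z/(3*r))
n = -1376 (n = 3096 - 4472 = -1376)
n + Q(h, 139) = -1376 + (1/231)*139*(77 - 1*(-11))/(-11) = -1376 + (1/231)*139*(-1/11)*(77 + 11) = -1376 + (1/231)*139*(-1/11)*88 = -1376 - 1112/231 = -318968/231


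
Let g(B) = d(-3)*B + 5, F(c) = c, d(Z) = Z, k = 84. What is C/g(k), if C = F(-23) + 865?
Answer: -842/247 ≈ -3.4089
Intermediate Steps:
g(B) = 5 - 3*B (g(B) = -3*B + 5 = 5 - 3*B)
C = 842 (C = -23 + 865 = 842)
C/g(k) = 842/(5 - 3*84) = 842/(5 - 252) = 842/(-247) = 842*(-1/247) = -842/247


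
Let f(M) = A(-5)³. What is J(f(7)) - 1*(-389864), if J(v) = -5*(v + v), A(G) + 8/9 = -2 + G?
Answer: 287789966/729 ≈ 3.9477e+5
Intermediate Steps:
A(G) = -26/9 + G (A(G) = -8/9 + (-2 + G) = -26/9 + G)
f(M) = -357911/729 (f(M) = (-26/9 - 5)³ = (-71/9)³ = -357911/729)
J(v) = -10*v
J(f(7)) - 1*(-389864) = -10*(-357911/729) - 1*(-389864) = 3579110/729 + 389864 = 287789966/729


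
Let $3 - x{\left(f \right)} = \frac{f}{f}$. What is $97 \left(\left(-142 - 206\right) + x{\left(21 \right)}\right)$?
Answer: $-33562$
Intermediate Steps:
$x{\left(f \right)} = 2$ ($x{\left(f \right)} = 3 - \frac{f}{f} = 3 - 1 = 2$)
$97 \left(\left(-142 - 206\right) + x{\left(21 \right)}\right) = 97 \left(\left(-142 - 206\right) + 2\right) = 97 \left(-348 + 2\right) = 97 \left(-346\right) = -33562$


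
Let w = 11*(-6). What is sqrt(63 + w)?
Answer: I*sqrt(3) ≈ 1.732*I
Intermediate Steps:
w = -66
sqrt(63 + w) = sqrt(63 - 66) = sqrt(-3) = I*sqrt(3)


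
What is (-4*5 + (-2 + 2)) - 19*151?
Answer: -2889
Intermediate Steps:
(-4*5 + (-2 + 2)) - 19*151 = (-20 + 0) - 2869 = -20 - 2869 = -2889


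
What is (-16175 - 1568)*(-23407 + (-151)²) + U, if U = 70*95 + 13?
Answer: 10758921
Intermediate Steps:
U = 6663 (U = 6650 + 13 = 6663)
(-16175 - 1568)*(-23407 + (-151)²) + U = (-16175 - 1568)*(-23407 + (-151)²) + 6663 = -17743*(-23407 + 22801) + 6663 = -17743*(-606) + 6663 = 10752258 + 6663 = 10758921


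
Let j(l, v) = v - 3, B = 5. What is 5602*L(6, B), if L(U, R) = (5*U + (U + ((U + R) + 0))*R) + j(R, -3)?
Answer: 610618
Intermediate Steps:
j(l, v) = -3 + v
L(U, R) = -6 + 5*U + R*(R + 2*U) (L(U, R) = (5*U + (U + ((U + R) + 0))*R) + (-3 - 3) = (5*U + (U + ((R + U) + 0))*R) - 6 = (5*U + (U + (R + U))*R) - 6 = (5*U + (R + 2*U)*R) - 6 = (5*U + R*(R + 2*U)) - 6 = -6 + 5*U + R*(R + 2*U))
5602*L(6, B) = 5602*(-6 + 5² + 5*6 + 2*5*6) = 5602*(-6 + 25 + 30 + 60) = 5602*109 = 610618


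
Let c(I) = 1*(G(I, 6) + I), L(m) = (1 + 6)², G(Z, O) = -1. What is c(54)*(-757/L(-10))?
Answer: -40121/49 ≈ -818.80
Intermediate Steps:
L(m) = 49 (L(m) = 7² = 49)
c(I) = -1 + I (c(I) = 1*(-1 + I) = -1 + I)
c(54)*(-757/L(-10)) = (-1 + 54)*(-757/49) = 53*(-757*1/49) = 53*(-757/49) = -40121/49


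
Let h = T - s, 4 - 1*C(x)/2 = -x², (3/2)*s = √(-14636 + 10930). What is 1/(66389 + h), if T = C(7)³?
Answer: 665685/837035648297 + 6*I*√3706/14229606021049 ≈ 7.9529e-7 + 2.5669e-11*I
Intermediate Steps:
s = 2*I*√3706/3 (s = 2*√(-14636 + 10930)/3 = 2*√(-3706)/3 = 2*(I*√3706)/3 = 2*I*√3706/3 ≈ 40.585*I)
C(x) = 8 + 2*x² (C(x) = 8 - (-2)*x² = 8 + 2*x²)
T = 1191016 (T = (8 + 2*7²)³ = (8 + 2*49)³ = (8 + 98)³ = 106³ = 1191016)
h = 1191016 - 2*I*√3706/3 ≈ 1.191e+6 - 40.585*I
1/(66389 + h) = 1/(66389 + (1191016 - 2*I*√3706/3)) = 1/(1257405 - 2*I*√3706/3)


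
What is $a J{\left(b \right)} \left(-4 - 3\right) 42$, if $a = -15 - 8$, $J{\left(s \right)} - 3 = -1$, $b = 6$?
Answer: $13524$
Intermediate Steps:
$J{\left(s \right)} = 2$ ($J{\left(s \right)} = 3 - 1 = 2$)
$a = -23$ ($a = -15 + \left(-11 + 3\right) = -15 - 8 = -23$)
$a J{\left(b \right)} \left(-4 - 3\right) 42 = - 23 \cdot 2 \left(-4 - 3\right) 42 = - 23 \cdot 2 \left(-7\right) 42 = \left(-23\right) \left(-14\right) 42 = 322 \cdot 42 = 13524$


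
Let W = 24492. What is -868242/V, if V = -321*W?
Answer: 144707/1310322 ≈ 0.11044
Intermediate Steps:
V = -7861932 (V = -321*24492 = -7861932)
-868242/V = -868242/(-7861932) = -868242*(-1/7861932) = 144707/1310322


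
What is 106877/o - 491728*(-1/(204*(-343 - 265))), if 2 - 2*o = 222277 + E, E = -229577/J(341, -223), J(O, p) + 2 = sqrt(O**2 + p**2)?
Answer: -313197246978057832661/63577754883816025992 - 49073002058*sqrt(166010)/8201464768294121 ≈ -4.9286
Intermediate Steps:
J(O, p) = -2 + sqrt(O**2 + p**2)
E = -229577/(-2 + sqrt(166010)) (E = -229577/(-2 + sqrt(341**2 + (-223)**2)) = -229577/(-2 + sqrt(116281 + 49729)) = -229577/(-2 + sqrt(166010)) ≈ -566.24)
o = -9224631124/83003 + 229577*sqrt(166010)/332012 (o = 1 - (222277 + (-229577/83003 - 229577*sqrt(166010)/166006))/2 = 1 - (18449428254/83003 - 229577*sqrt(166010)/166006)/2 = 1 + (-9224714127/83003 + 229577*sqrt(166010)/332012) = -9224631124/83003 + 229577*sqrt(166010)/332012 ≈ -1.1085e+5)
106877/o - 491728*(-1/(204*(-343 - 265))) = 106877/(-9224631124/83003 + 229577*sqrt(166010)/332012) - 491728*(-1/(204*(-343 - 265))) = 106877/(-9224631124/83003 + 229577*sqrt(166010)/332012) - 491728/((-204*(-608))) = 106877/(-9224631124/83003 + 229577*sqrt(166010)/332012) - 491728/124032 = 106877/(-9224631124/83003 + 229577*sqrt(166010)/332012) - 491728*1/124032 = 106877/(-9224631124/83003 + 229577*sqrt(166010)/332012) - 30733/7752 = -30733/7752 + 106877/(-9224631124/83003 + 229577*sqrt(166010)/332012)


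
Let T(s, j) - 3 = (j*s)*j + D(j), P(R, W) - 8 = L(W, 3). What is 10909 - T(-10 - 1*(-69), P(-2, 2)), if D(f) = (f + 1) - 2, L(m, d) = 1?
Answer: 6119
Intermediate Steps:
D(f) = -1 + f (D(f) = (1 + f) - 2 = -1 + f)
P(R, W) = 9 (P(R, W) = 8 + 1 = 9)
T(s, j) = 2 + j + s*j² (T(s, j) = 3 + ((j*s)*j + (-1 + j)) = 3 + (s*j² + (-1 + j)) = 3 + (-1 + j + s*j²) = 2 + j + s*j²)
10909 - T(-10 - 1*(-69), P(-2, 2)) = 10909 - (2 + 9 + (-10 - 1*(-69))*9²) = 10909 - (2 + 9 + (-10 + 69)*81) = 10909 - (2 + 9 + 59*81) = 10909 - (2 + 9 + 4779) = 10909 - 1*4790 = 10909 - 4790 = 6119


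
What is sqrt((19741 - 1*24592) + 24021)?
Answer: 3*sqrt(2130) ≈ 138.46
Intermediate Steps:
sqrt((19741 - 1*24592) + 24021) = sqrt((19741 - 24592) + 24021) = sqrt(-4851 + 24021) = sqrt(19170) = 3*sqrt(2130)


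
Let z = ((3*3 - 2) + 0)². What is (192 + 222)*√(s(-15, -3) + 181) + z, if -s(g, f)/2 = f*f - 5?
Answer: 49 + 414*√173 ≈ 5494.3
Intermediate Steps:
s(g, f) = 10 - 2*f² (s(g, f) = -2*(f*f - 5) = -2*(f² - 5) = -2*(-5 + f²) = 10 - 2*f²)
z = 49 (z = ((9 - 2) + 0)² = (7 + 0)² = 7² = 49)
(192 + 222)*√(s(-15, -3) + 181) + z = (192 + 222)*√((10 - 2*(-3)²) + 181) + 49 = 414*√((10 - 2*9) + 181) + 49 = 414*√((10 - 18) + 181) + 49 = 414*√(-8 + 181) + 49 = 414*√173 + 49 = 49 + 414*√173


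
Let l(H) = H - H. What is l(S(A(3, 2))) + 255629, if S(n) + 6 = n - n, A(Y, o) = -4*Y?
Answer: 255629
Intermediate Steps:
S(n) = -6 (S(n) = -6 + (n - n) = -6 + 0 = -6)
l(H) = 0
l(S(A(3, 2))) + 255629 = 0 + 255629 = 255629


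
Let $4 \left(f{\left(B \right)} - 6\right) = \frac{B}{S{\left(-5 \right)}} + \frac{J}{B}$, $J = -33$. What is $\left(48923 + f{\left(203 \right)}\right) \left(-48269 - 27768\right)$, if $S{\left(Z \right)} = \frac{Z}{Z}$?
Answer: $- \frac{756026842597}{203} \approx -3.7243 \cdot 10^{9}$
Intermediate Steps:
$S{\left(Z \right)} = 1$
$f{\left(B \right)} = 6 - \frac{33}{4 B} + \frac{B}{4}$ ($f{\left(B \right)} = 6 + \frac{\frac{B}{1} - \frac{33}{B}}{4} = 6 + \frac{B 1 - \frac{33}{B}}{4} = 6 + \frac{B - \frac{33}{B}}{4} = 6 + \left(- \frac{33}{4 B} + \frac{B}{4}\right) = 6 - \frac{33}{4 B} + \frac{B}{4}$)
$\left(48923 + f{\left(203 \right)}\right) \left(-48269 - 27768\right) = \left(48923 + \frac{-33 + 203 \left(24 + 203\right)}{4 \cdot 203}\right) \left(-48269 - 27768\right) = \left(48923 + \frac{1}{4} \cdot \frac{1}{203} \left(-33 + 203 \cdot 227\right)\right) \left(-76037\right) = \left(48923 + \frac{1}{4} \cdot \frac{1}{203} \left(-33 + 46081\right)\right) \left(-76037\right) = \left(48923 + \frac{1}{4} \cdot \frac{1}{203} \cdot 46048\right) \left(-76037\right) = \left(48923 + \frac{11512}{203}\right) \left(-76037\right) = \frac{9942881}{203} \left(-76037\right) = - \frac{756026842597}{203}$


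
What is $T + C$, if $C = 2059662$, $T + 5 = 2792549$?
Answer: $4852206$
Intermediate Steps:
$T = 2792544$ ($T = -5 + 2792549 = 2792544$)
$T + C = 2792544 + 2059662 = 4852206$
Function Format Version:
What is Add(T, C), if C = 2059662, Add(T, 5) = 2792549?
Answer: 4852206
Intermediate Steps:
T = 2792544 (T = Add(-5, 2792549) = 2792544)
Add(T, C) = Add(2792544, 2059662) = 4852206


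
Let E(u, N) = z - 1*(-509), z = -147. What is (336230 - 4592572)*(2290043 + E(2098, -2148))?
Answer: -9748746998510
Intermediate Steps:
E(u, N) = 362 (E(u, N) = -147 - 1*(-509) = -147 + 509 = 362)
(336230 - 4592572)*(2290043 + E(2098, -2148)) = (336230 - 4592572)*(2290043 + 362) = -4256342*2290405 = -9748746998510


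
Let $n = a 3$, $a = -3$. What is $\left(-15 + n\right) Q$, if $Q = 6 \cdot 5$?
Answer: $-720$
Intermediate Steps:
$Q = 30$
$n = -9$ ($n = \left(-3\right) 3 = -9$)
$\left(-15 + n\right) Q = \left(-15 - 9\right) 30 = \left(-24\right) 30 = -720$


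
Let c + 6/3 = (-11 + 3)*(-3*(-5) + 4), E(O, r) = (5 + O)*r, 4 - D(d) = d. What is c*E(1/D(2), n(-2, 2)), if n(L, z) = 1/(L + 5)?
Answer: -847/3 ≈ -282.33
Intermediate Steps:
n(L, z) = 1/(5 + L)
D(d) = 4 - d
E(O, r) = r*(5 + O)
c = -154 (c = -2 + (-11 + 3)*(-3*(-5) + 4) = -2 - 8*(15 + 4) = -2 - 8*19 = -2 - 152 = -154)
c*E(1/D(2), n(-2, 2)) = -154*(5 + 1/(4 - 1*2))/(5 - 2) = -154*(5 + 1/(4 - 2))/3 = -154*(5 + 1/2)/3 = -154*(5 + ½)/3 = -154*11/(3*2) = -154*11/6 = -847/3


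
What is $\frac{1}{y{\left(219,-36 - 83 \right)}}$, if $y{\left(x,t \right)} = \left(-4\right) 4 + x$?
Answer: $\frac{1}{203} \approx 0.0049261$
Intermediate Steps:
$y{\left(x,t \right)} = -16 + x$
$\frac{1}{y{\left(219,-36 - 83 \right)}} = \frac{1}{-16 + 219} = \frac{1}{203}$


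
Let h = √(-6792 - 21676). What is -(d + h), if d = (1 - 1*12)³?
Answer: 1331 - 2*I*√7117 ≈ 1331.0 - 168.72*I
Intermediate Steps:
h = 2*I*√7117 (h = √(-28468) = 2*I*√7117 ≈ 168.72*I)
d = -1331 (d = (1 - 12)³ = (-11)³ = -1331)
-(d + h) = -(-1331 + 2*I*√7117) = 1331 - 2*I*√7117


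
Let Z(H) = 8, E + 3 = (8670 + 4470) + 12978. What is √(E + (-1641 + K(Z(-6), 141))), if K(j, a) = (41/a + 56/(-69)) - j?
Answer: √28589404823/1081 ≈ 156.41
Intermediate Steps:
E = 26115 (E = -3 + ((8670 + 4470) + 12978) = -3 + (13140 + 12978) = -3 + 26118 = 26115)
K(j, a) = -56/69 - j + 41/a (K(j, a) = (41/a + 56*(-1/69)) - j = (41/a - 56/69) - j = (-56/69 + 41/a) - j = -56/69 - j + 41/a)
√(E + (-1641 + K(Z(-6), 141))) = √(26115 + (-1641 + (-56/69 - 1*8 + 41/141))) = √(26115 + (-1641 + (-56/69 - 8 + 41*(1/141)))) = √(26115 + (-1641 + (-56/69 - 8 + 41/141))) = √(26115 + (-1641 - 9211/1081)) = √(26115 - 1783132/1081) = √(26447183/1081) = √28589404823/1081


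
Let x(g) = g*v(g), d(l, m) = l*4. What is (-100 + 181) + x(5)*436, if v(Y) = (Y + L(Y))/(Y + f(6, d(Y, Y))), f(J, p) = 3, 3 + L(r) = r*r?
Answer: 14877/2 ≈ 7438.5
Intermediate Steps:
L(r) = -3 + r**2 (L(r) = -3 + r*r = -3 + r**2)
d(l, m) = 4*l
v(Y) = (-3 + Y + Y**2)/(3 + Y) (v(Y) = (Y + (-3 + Y**2))/(Y + 3) = (-3 + Y + Y**2)/(3 + Y))
x(g) = g*(-3 + g + g**2)/(3 + g) (x(g) = g*((-3 + g + g**2)/(3 + g)) = g*(-3 + g + g**2)/(3 + g))
(-100 + 181) + x(5)*436 = (-100 + 181) + (5*(-3 + 5 + 5**2)/(3 + 5))*436 = 81 + (5*(-3 + 5 + 25)/8)*436 = 81 + (5*(1/8)*27)*436 = 81 + (135/8)*436 = 81 + 14715/2 = 14877/2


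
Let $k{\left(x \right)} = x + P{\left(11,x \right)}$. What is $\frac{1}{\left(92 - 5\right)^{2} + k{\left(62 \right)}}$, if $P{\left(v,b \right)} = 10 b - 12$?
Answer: $\frac{1}{8239} \approx 0.00012137$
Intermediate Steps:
$P{\left(v,b \right)} = -12 + 10 b$
$k{\left(x \right)} = -12 + 11 x$ ($k{\left(x \right)} = x + \left(-12 + 10 x\right) = -12 + 11 x$)
$\frac{1}{\left(92 - 5\right)^{2} + k{\left(62 \right)}} = \frac{1}{\left(92 - 5\right)^{2} + \left(-12 + 11 \cdot 62\right)} = \frac{1}{87^{2} + \left(-12 + 682\right)} = \frac{1}{7569 + 670} = \frac{1}{8239}$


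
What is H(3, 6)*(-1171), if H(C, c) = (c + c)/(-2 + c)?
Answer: -3513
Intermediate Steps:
H(C, c) = 2*c/(-2 + c) (H(C, c) = (2*c)/(-2 + c) = 2*c/(-2 + c))
H(3, 6)*(-1171) = (2*6/(-2 + 6))*(-1171) = (2*6/4)*(-1171) = (2*6*(¼))*(-1171) = 3*(-1171) = -3513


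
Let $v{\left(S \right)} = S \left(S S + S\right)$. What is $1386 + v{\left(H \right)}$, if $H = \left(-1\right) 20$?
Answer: $-6214$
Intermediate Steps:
$H = -20$
$v{\left(S \right)} = S \left(S + S^{2}\right)$ ($v{\left(S \right)} = S \left(S^{2} + S\right) = S \left(S + S^{2}\right)$)
$1386 + v{\left(H \right)} = 1386 + \left(-20\right)^{2} \left(1 - 20\right) = 1386 + 400 \left(-19\right) = 1386 - 7600 = -6214$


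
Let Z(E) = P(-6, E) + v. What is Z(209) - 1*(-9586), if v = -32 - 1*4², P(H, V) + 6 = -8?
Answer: 9524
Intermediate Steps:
P(H, V) = -14 (P(H, V) = -6 - 8 = -14)
v = -48 (v = -32 - 1*16 = -32 - 16 = -48)
Z(E) = -62 (Z(E) = -14 - 48 = -62)
Z(209) - 1*(-9586) = -62 - 1*(-9586) = -62 + 9586 = 9524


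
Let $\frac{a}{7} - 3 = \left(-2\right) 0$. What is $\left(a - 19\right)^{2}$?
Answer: $4$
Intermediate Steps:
$a = 21$ ($a = 21 + 7 \left(\left(-2\right) 0\right) = 21 + 7 \cdot 0 = 21 + 0 = 21$)
$\left(a - 19\right)^{2} = \left(21 - 19\right)^{2} = 2^{2} = 4$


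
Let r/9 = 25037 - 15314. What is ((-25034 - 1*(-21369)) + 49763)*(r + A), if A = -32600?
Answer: 2531102886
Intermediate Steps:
r = 87507 (r = 9*(25037 - 15314) = 9*9723 = 87507)
((-25034 - 1*(-21369)) + 49763)*(r + A) = ((-25034 - 1*(-21369)) + 49763)*(87507 - 32600) = ((-25034 + 21369) + 49763)*54907 = (-3665 + 49763)*54907 = 46098*54907 = 2531102886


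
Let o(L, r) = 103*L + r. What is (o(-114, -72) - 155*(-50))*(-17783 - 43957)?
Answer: 250911360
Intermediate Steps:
o(L, r) = r + 103*L
(o(-114, -72) - 155*(-50))*(-17783 - 43957) = ((-72 + 103*(-114)) - 155*(-50))*(-17783 - 43957) = ((-72 - 11742) + 7750)*(-61740) = (-11814 + 7750)*(-61740) = -4064*(-61740) = 250911360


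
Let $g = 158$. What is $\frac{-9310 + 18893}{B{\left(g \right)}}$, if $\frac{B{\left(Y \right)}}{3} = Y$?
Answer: $\frac{9583}{474} \approx 20.217$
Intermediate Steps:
$B{\left(Y \right)} = 3 Y$
$\frac{-9310 + 18893}{B{\left(g \right)}} = \frac{-9310 + 18893}{3 \cdot 158} = \frac{9583}{474}$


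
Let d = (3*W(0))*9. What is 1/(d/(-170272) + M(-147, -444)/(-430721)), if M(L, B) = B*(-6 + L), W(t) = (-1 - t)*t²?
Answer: -430721/67932 ≈ -6.3405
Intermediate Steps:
W(t) = t²*(-1 - t)
d = 0 (d = (3*(0²*(-1 - 1*0)))*9 = (3*(0*(-1 + 0)))*9 = (3*(0*(-1)))*9 = (3*0)*9 = 0*9 = 0)
1/(d/(-170272) + M(-147, -444)/(-430721)) = 1/(0/(-170272) - 444*(-6 - 147)/(-430721)) = 1/(0*(-1/170272) - 444*(-153)*(-1/430721)) = 1/(0 + 67932*(-1/430721)) = 1/(0 - 67932/430721) = 1/(-67932/430721) = -430721/67932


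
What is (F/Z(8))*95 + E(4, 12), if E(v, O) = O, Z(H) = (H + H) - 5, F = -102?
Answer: -9558/11 ≈ -868.91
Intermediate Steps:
Z(H) = -5 + 2*H (Z(H) = 2*H - 5 = -5 + 2*H)
(F/Z(8))*95 + E(4, 12) = -102/(-5 + 2*8)*95 + 12 = -102/(-5 + 16)*95 + 12 = -102/11*95 + 12 = -9690/11 + 12 = -9558/11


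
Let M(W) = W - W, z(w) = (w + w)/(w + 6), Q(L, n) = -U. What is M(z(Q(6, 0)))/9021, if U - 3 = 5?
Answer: 0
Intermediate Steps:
U = 8 (U = 3 + 5 = 8)
Q(L, n) = -8 (Q(L, n) = -1*8 = -8)
z(w) = 2*w/(6 + w) (z(w) = (2*w)/(6 + w) = 2*w/(6 + w))
M(W) = 0
M(z(Q(6, 0)))/9021 = 0/9021 = 0*(1/9021) = 0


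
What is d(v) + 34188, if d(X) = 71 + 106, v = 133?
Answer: 34365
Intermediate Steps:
d(X) = 177
d(v) + 34188 = 177 + 34188 = 34365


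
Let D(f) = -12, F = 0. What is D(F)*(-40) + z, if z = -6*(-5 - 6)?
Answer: 546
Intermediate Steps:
z = 66 (z = -6*(-11) = 66)
D(F)*(-40) + z = -12*(-40) + 66 = 480 + 66 = 546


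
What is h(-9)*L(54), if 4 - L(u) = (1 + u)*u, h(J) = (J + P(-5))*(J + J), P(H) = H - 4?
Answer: -960984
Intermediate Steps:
P(H) = -4 + H
h(J) = 2*J*(-9 + J) (h(J) = (J + (-4 - 5))*(J + J) = (J - 9)*(2*J) = (-9 + J)*(2*J) = 2*J*(-9 + J))
L(u) = 4 - u*(1 + u) (L(u) = 4 - (1 + u)*u = 4 - u*(1 + u))
h(-9)*L(54) = (2*(-9)*(-9 - 9))*(4 - 1*54 - 1*54²) = (2*(-9)*(-18))*(4 - 54 - 1*2916) = 324*(4 - 54 - 2916) = 324*(-2966) = -960984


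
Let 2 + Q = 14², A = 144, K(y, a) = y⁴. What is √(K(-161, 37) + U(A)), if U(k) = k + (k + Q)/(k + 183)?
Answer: √71845422520191/327 ≈ 25921.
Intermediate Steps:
Q = 194 (Q = -2 + 14² = -2 + 196 = 194)
U(k) = k + (194 + k)/(183 + k) (U(k) = k + (k + 194)/(k + 183) = k + (194 + k)/(183 + k))
√(K(-161, 37) + U(A)) = √((-161)⁴ + (194 + 144² + 184*144)/(183 + 144)) = √(671898241 + (194 + 20736 + 26496)/327) = √(671898241 + (1/327)*47426) = √(671898241 + 47426/327) = √(219710772233/327) = √71845422520191/327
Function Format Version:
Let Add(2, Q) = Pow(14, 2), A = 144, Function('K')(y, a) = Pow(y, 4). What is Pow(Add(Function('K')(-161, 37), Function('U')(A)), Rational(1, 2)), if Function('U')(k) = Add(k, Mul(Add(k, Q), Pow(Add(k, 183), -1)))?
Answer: Mul(Rational(1, 327), Pow(71845422520191, Rational(1, 2))) ≈ 25921.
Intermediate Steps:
Q = 194 (Q = Add(-2, Pow(14, 2)) = Add(-2, 196) = 194)
Function('U')(k) = Add(k, Mul(Pow(Add(183, k), -1), Add(194, k))) (Function('U')(k) = Add(k, Mul(Add(k, 194), Pow(Add(k, 183), -1))) = Add(k, Mul(Add(194, k), Pow(Add(183, k), -1))) = Add(k, Mul(Pow(Add(183, k), -1), Add(194, k))))
Pow(Add(Function('K')(-161, 37), Function('U')(A)), Rational(1, 2)) = Pow(Add(Pow(-161, 4), Mul(Pow(Add(183, 144), -1), Add(194, Pow(144, 2), Mul(184, 144)))), Rational(1, 2)) = Pow(Add(671898241, Mul(Pow(327, -1), Add(194, 20736, 26496))), Rational(1, 2)) = Pow(Add(671898241, Mul(Rational(1, 327), 47426)), Rational(1, 2)) = Pow(Add(671898241, Rational(47426, 327)), Rational(1, 2)) = Pow(Rational(219710772233, 327), Rational(1, 2)) = Mul(Rational(1, 327), Pow(71845422520191, Rational(1, 2)))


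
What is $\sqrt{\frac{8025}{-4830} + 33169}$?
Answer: $\frac{\sqrt{3438922326}}{322} \approx 182.12$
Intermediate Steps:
$\sqrt{\frac{8025}{-4830} + 33169} = \sqrt{8025 \left(- \frac{1}{4830}\right) + 33169} = \sqrt{- \frac{535}{322} + 33169} = \sqrt{\frac{10679883}{322}} = \frac{\sqrt{3438922326}}{322}$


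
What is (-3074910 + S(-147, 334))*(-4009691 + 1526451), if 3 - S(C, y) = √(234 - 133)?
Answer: 7635732058680 + 2483240*√101 ≈ 7.6358e+12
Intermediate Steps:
S(C, y) = 3 - √101 (S(C, y) = 3 - √(234 - 133) = 3 - √101)
(-3074910 + S(-147, 334))*(-4009691 + 1526451) = (-3074910 + (3 - √101))*(-4009691 + 1526451) = (-3074907 - √101)*(-2483240) = 7635732058680 + 2483240*√101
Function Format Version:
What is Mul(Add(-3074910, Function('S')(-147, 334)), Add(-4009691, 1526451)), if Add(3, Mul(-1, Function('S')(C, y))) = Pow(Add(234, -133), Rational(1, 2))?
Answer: Add(7635732058680, Mul(2483240, Pow(101, Rational(1, 2)))) ≈ 7.6358e+12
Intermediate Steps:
Function('S')(C, y) = Add(3, Mul(-1, Pow(101, Rational(1, 2)))) (Function('S')(C, y) = Add(3, Mul(-1, Pow(Add(234, -133), Rational(1, 2)))) = Add(3, Mul(-1, Pow(101, Rational(1, 2)))))
Mul(Add(-3074910, Function('S')(-147, 334)), Add(-4009691, 1526451)) = Mul(Add(-3074910, Add(3, Mul(-1, Pow(101, Rational(1, 2))))), Add(-4009691, 1526451)) = Mul(Add(-3074907, Mul(-1, Pow(101, Rational(1, 2)))), -2483240) = Add(7635732058680, Mul(2483240, Pow(101, Rational(1, 2))))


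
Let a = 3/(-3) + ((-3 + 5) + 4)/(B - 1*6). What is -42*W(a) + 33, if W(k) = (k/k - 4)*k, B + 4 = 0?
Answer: -843/5 ≈ -168.60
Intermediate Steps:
B = -4 (B = -4 + 0 = -4)
a = -8/5 (a = 3/(-3) + ((-3 + 5) + 4)/(-4 - 1*6) = 3*(-⅓) + (2 + 4)/(-4 - 6) = -1 + 6/(-10) = -1 + 6*(-⅒) = -1 - ⅗ = -8/5 ≈ -1.6000)
W(k) = -3*k (W(k) = (1 - 4)*k = -3*k)
-42*W(a) + 33 = -(-126)*(-8)/5 + 33 = -42*24/5 + 33 = -1008/5 + 33 = -843/5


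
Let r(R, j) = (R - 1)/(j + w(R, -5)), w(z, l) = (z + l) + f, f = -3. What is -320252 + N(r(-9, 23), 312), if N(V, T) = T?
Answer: -319940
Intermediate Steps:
w(z, l) = -3 + l + z (w(z, l) = (z + l) - 3 = (l + z) - 3 = -3 + l + z)
r(R, j) = (-1 + R)/(-8 + R + j) (r(R, j) = (R - 1)/(j + (-3 - 5 + R)) = (-1 + R)/(j + (-8 + R)) = (-1 + R)/(-8 + R + j))
-320252 + N(r(-9, 23), 312) = -320252 + 312 = -319940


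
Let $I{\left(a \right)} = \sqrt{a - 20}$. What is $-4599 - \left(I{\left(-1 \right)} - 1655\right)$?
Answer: $-2944 - i \sqrt{21} \approx -2944.0 - 4.5826 i$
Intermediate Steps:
$I{\left(a \right)} = \sqrt{-20 + a}$
$-4599 - \left(I{\left(-1 \right)} - 1655\right) = -4599 - \left(\sqrt{-20 - 1} - 1655\right) = -4599 - \left(\sqrt{-21} - 1655\right) = -4599 - \left(i \sqrt{21} - 1655\right) = -4599 - \left(-1655 + i \sqrt{21}\right) = -4599 + \left(1655 - i \sqrt{21}\right) = -2944 - i \sqrt{21}$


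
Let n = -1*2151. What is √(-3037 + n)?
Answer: 2*I*√1297 ≈ 72.028*I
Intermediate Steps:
n = -2151
√(-3037 + n) = √(-3037 - 2151) = √(-5188) = 2*I*√1297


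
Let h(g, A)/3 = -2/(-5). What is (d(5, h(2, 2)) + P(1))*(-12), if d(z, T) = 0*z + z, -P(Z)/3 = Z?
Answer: -24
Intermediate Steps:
h(g, A) = 6/5 (h(g, A) = 3*(-2/(-5)) = 3*(-2*(-⅕)) = 3*(⅖) = 6/5)
P(Z) = -3*Z
d(z, T) = z (d(z, T) = 0 + z = z)
(d(5, h(2, 2)) + P(1))*(-12) = (5 - 3*1)*(-12) = (5 - 3)*(-12) = 2*(-12) = -24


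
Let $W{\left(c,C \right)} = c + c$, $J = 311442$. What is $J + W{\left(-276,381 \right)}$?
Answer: $310890$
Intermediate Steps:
$W{\left(c,C \right)} = 2 c$
$J + W{\left(-276,381 \right)} = 311442 + 2 \left(-276\right) = 311442 - 552 = 310890$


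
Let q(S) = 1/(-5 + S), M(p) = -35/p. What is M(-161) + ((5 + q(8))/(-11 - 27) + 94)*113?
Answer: 13904935/1311 ≈ 10606.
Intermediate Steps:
M(-161) + ((5 + q(8))/(-11 - 27) + 94)*113 = -35/(-161) + ((5 + 1/(-5 + 8))/(-11 - 27) + 94)*113 = -35*(-1/161) + ((5 + 1/3)/(-38) + 94)*113 = 5/23 + ((5 + ⅓)*(-1/38) + 94)*113 = 5/23 + ((16/3)*(-1/38) + 94)*113 = 5/23 + (-8/57 + 94)*113 = 5/23 + (5350/57)*113 = 5/23 + 604550/57 = 13904935/1311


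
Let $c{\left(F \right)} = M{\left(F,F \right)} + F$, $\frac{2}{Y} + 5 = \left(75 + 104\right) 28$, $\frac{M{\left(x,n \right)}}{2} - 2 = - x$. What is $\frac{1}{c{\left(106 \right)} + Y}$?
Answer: $- \frac{5007}{510712} \approx -0.009804$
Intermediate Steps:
$M{\left(x,n \right)} = 4 - 2 x$ ($M{\left(x,n \right)} = 4 + 2 \left(- x\right) = 4 - 2 x$)
$Y = \frac{2}{5007}$ ($Y = \frac{2}{-5 + \left(75 + 104\right) 28} = \frac{2}{-5 + 179 \cdot 28} = \frac{2}{-5 + 5012} = \frac{2}{5007} \approx 0.00039944$)
$c{\left(F \right)} = 4 - F$ ($c{\left(F \right)} = \left(4 - 2 F\right) + F = 4 - F$)
$\frac{1}{c{\left(106 \right)} + Y} = \frac{1}{\left(4 - 106\right) + \frac{2}{5007}} = \frac{1}{-102 + \frac{2}{5007}} = \frac{1}{- \frac{510712}{5007}} = - \frac{5007}{510712}$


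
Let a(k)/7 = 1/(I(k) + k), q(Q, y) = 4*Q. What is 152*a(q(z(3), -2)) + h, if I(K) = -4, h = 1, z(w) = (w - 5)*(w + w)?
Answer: -253/13 ≈ -19.462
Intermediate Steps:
z(w) = 2*w*(-5 + w) (z(w) = (-5 + w)*(2*w) = 2*w*(-5 + w))
a(k) = 7/(-4 + k)
152*a(q(z(3), -2)) + h = 152*(7/(-4 + 4*(2*3*(-5 + 3)))) + 1 = 152*(7/(-4 + 4*(2*3*(-2)))) + 1 = 152*(7/(-4 + 4*(-12))) + 1 = 152*(7/(-4 - 48)) + 1 = 152*(7/(-52)) + 1 = 152*(7*(-1/52)) + 1 = 152*(-7/52) + 1 = -266/13 + 1 = -253/13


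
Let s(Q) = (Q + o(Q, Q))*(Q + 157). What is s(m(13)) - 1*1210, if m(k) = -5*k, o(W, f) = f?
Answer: -13170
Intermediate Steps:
s(Q) = 2*Q*(157 + Q) (s(Q) = (Q + Q)*(Q + 157) = (2*Q)*(157 + Q) = 2*Q*(157 + Q))
s(m(13)) - 1*1210 = 2*(-5*13)*(157 - 5*13) - 1*1210 = 2*(-65)*(157 - 65) - 1210 = 2*(-65)*92 - 1210 = -11960 - 1210 = -13170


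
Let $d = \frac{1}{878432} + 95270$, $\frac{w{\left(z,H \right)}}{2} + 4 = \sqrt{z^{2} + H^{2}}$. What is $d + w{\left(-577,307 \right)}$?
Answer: $\frac{83681189185}{878432} + 2 \sqrt{427178} \approx 96569.0$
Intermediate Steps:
$w{\left(z,H \right)} = -8 + 2 \sqrt{H^{2} + z^{2}}$ ($w{\left(z,H \right)} = -8 + 2 \sqrt{z^{2} + H^{2}} = -8 + 2 \sqrt{H^{2} + z^{2}}$)
$d = \frac{83688216641}{878432}$ ($d = \frac{1}{878432} + 95270 = \frac{83688216641}{878432} \approx 95270.0$)
$d + w{\left(-577,307 \right)} = \frac{83688216641}{878432} - \left(8 - 2 \sqrt{307^{2} + \left(-577\right)^{2}}\right) = \frac{83688216641}{878432} - \left(8 - 2 \sqrt{94249 + 332929}\right) = \frac{83688216641}{878432} - \left(8 - 2 \sqrt{427178}\right) = \frac{83681189185}{878432} + 2 \sqrt{427178}$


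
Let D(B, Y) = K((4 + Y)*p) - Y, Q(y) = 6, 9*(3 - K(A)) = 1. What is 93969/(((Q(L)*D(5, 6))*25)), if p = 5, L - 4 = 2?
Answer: -281907/1400 ≈ -201.36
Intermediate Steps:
L = 6 (L = 4 + 2 = 6)
K(A) = 26/9 (K(A) = 3 - ⅑*1 = 3 - ⅑ = 26/9)
D(B, Y) = 26/9 - Y
93969/(((Q(L)*D(5, 6))*25)) = 93969/(((6*(26/9 - 1*6))*25)) = 93969/(((6*(26/9 - 6))*25)) = 93969/(((6*(-28/9))*25)) = 93969/((-56/3*25)) = 93969/(-1400/3) = 93969*(-3/1400) = -281907/1400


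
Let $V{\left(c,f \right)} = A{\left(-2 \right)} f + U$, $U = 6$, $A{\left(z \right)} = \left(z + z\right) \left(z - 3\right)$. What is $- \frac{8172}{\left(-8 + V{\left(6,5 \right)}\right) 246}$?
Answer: $- \frac{681}{2009} \approx -0.33897$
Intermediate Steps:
$A{\left(z \right)} = 2 z \left(-3 + z\right)$
$V{\left(c,f \right)} = 6 + 20 f$ ($V{\left(c,f \right)} = 2 \left(-2\right) \left(-3 - 2\right) f + 6 = 2 \left(-2\right) \left(-5\right) f + 6 = 20 f + 6 = 6 + 20 f$)
$- \frac{8172}{\left(-8 + V{\left(6,5 \right)}\right) 246} = - \frac{8172}{\left(-8 + \left(6 + 20 \cdot 5\right)\right) 246} = - \frac{8172}{\left(-8 + \left(6 + 100\right)\right) 246} = - \frac{8172}{\left(-8 + 106\right) 246} = - \frac{8172}{98 \cdot 246} = - \frac{8172}{24108} = \left(-8172\right) \frac{1}{24108} = - \frac{681}{2009}$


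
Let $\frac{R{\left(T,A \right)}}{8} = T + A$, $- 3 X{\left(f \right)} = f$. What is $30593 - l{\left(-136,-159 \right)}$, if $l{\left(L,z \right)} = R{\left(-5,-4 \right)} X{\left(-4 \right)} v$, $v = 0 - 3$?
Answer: $30305$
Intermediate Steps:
$X{\left(f \right)} = - \frac{f}{3}$
$R{\left(T,A \right)} = 8 A + 8 T$ ($R{\left(T,A \right)} = 8 \left(T + A\right) = 8 \left(A + T\right) = 8 A + 8 T$)
$v = -3$ ($v = 0 - 3 = -3$)
$l{\left(L,z \right)} = 288$ ($l{\left(L,z \right)} = \left(8 \left(-4\right) + 8 \left(-5\right)\right) \left(\left(- \frac{1}{3}\right) \left(-4\right)\right) \left(-3\right) = \left(-32 - 40\right) \frac{4}{3} \left(-3\right) = \left(-72\right) \frac{4}{3} \left(-3\right) = \left(-96\right) \left(-3\right) = 288$)
$30593 - l{\left(-136,-159 \right)} = 30593 - 288 = 30305$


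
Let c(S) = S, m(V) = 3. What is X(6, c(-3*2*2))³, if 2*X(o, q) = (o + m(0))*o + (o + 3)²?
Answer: 2460375/8 ≈ 3.0755e+5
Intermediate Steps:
X(o, q) = (3 + o)²/2 + o*(3 + o)/2 (X(o, q) = ((o + 3)*o + (o + 3)²)/2 = ((3 + o)*o + (3 + o)²)/2 = (o*(3 + o) + (3 + o)²)/2 = ((3 + o)² + o*(3 + o))/2 = (3 + o)²/2 + o*(3 + o)/2)
X(6, c(-3*2*2))³ = (9/2 + 6² + (9/2)*6)³ = (9/2 + 36 + 27)³ = (135/2)³ = 2460375/8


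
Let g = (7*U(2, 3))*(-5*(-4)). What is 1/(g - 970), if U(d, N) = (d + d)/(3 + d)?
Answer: -1/858 ≈ -0.0011655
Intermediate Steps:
U(d, N) = 2*d/(3 + d) (U(d, N) = (2*d)/(3 + d) = 2*d/(3 + d))
g = 112 (g = (7*(2*2/(3 + 2)))*(-5*(-4)) = (7*(2*2/5))*20 = (7*(2*2*(⅕)))*20 = (7*(⅘))*20 = (28/5)*20 = 112)
1/(g - 970) = 1/(112 - 970) = 1/(-858) = -1/858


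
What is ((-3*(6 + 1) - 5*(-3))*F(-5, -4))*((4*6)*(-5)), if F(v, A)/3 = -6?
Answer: -12960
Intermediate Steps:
F(v, A) = -18 (F(v, A) = 3*(-6) = -18)
((-3*(6 + 1) - 5*(-3))*F(-5, -4))*((4*6)*(-5)) = ((-3*(6 + 1) - 5*(-3))*(-18))*((4*6)*(-5)) = ((-3*7 + 15)*(-18))*(24*(-5)) = ((-21 + 15)*(-18))*(-120) = -6*(-18)*(-120) = 108*(-120) = -12960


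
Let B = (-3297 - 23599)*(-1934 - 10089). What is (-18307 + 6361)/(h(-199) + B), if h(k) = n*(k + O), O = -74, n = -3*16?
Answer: -5973/161691856 ≈ -3.6941e-5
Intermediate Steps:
n = -48
B = 323370608 (B = -26896*(-12023) = 323370608)
h(k) = 3552 - 48*k (h(k) = -48*(k - 74) = -48*(-74 + k) = 3552 - 48*k)
(-18307 + 6361)/(h(-199) + B) = (-18307 + 6361)/((3552 - 48*(-199)) + 323370608) = -11946/((3552 + 9552) + 323370608) = -11946/(13104 + 323370608) = -11946/323383712 = -11946*1/323383712 = -5973/161691856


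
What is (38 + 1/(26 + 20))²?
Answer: 3059001/2116 ≈ 1445.7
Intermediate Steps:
(38 + 1/(26 + 20))² = (38 + 1/46)² = (1749/46)² = 3059001/2116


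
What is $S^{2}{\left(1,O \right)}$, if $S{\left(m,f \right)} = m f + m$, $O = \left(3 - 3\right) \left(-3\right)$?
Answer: $1$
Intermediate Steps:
$O = 0$ ($O = 0 \left(-3\right) = 0$)
$S{\left(m,f \right)} = m + f m$ ($S{\left(m,f \right)} = f m + m = m + f m$)
$S^{2}{\left(1,O \right)} = \left(1 \left(1 + 0\right)\right)^{2} = \left(1 \cdot 1\right)^{2} = 1^{2} = 1$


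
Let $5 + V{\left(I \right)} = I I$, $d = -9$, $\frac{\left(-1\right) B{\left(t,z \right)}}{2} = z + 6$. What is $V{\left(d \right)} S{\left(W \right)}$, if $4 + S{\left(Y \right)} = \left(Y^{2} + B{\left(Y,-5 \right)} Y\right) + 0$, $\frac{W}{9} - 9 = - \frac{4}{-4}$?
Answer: $601616$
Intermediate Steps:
$B{\left(t,z \right)} = -12 - 2 z$ ($B{\left(t,z \right)} = - 2 \left(z + 6\right) = - 2 \left(6 + z\right) = -12 - 2 z$)
$W = 90$ ($W = 81 + 9 \left(- \frac{4}{-4}\right) = 81 + 9 \left(\left(-4\right) \left(- \frac{1}{4}\right)\right) = 81 + 9 \cdot 1 = 81 + 9 = 90$)
$V{\left(I \right)} = -5 + I^{2}$ ($V{\left(I \right)} = -5 + I I = -5 + I^{2}$)
$S{\left(Y \right)} = -4 + Y^{2} - 2 Y$ ($S{\left(Y \right)} = -4 + \left(\left(Y^{2} + \left(-12 - -10\right) Y\right) + 0\right) = -4 + \left(\left(Y^{2} + \left(-12 + 10\right) Y\right) + 0\right) = -4 + \left(\left(Y^{2} - 2 Y\right) + 0\right) = -4 + \left(Y^{2} - 2 Y\right) = -4 + Y^{2} - 2 Y$)
$V{\left(d \right)} S{\left(W \right)} = \left(-5 + \left(-9\right)^{2}\right) \left(-4 + 90^{2} - 180\right) = \left(-5 + 81\right) \left(-4 + 8100 - 180\right) = 76 \cdot 7916 = 601616$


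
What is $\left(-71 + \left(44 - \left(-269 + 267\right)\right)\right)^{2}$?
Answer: $625$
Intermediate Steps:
$\left(-71 + \left(44 - \left(-269 + 267\right)\right)\right)^{2} = \left(-71 + \left(44 - -2\right)\right)^{2} = \left(-71 + \left(44 + 2\right)\right)^{2} = \left(-71 + 46\right)^{2} = \left(-25\right)^{2} = 625$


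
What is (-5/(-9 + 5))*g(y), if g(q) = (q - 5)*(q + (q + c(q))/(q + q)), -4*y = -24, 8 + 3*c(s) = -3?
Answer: 1115/144 ≈ 7.7431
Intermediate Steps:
c(s) = -11/3 (c(s) = -8/3 + (⅓)*(-3) = -8/3 - 1 = -11/3)
y = 6 (y = -¼*(-24) = 6)
g(q) = (-5 + q)*(q + (-11/3 + q)/(2*q)) (g(q) = (q - 5)*(q + (q - 11/3)/(q + q)) = (-5 + q)*(q + (-11/3 + q)/((2*q))) = (-5 + q)*(q + (-11/3 + q)*(1/(2*q))) = (-5 + q)*(q + (-11/3 + q)/(2*q)))
(-5/(-9 + 5))*g(y) = (-5/(-9 + 5))*((⅙)*(55 - 1*6*(26 - 6*6² + 27*6))/6) = (-5/(-4))*((⅙)*(⅙)*(55 - 1*6*(26 - 6*36 + 162))) = (-5*(-¼))*((⅙)*(⅙)*(55 - 1*6*(26 - 216 + 162))) = 5*((⅙)*(⅙)*(55 - 1*6*(-28)))/4 = 5*((⅙)*(⅙)*(55 + 168))/4 = 5*((⅙)*(⅙)*223)/4 = (5/4)*(223/36) = 1115/144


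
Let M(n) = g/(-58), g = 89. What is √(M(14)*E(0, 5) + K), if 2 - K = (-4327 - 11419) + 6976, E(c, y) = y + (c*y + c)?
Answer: √29483198/58 ≈ 93.618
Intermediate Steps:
E(c, y) = c + y + c*y (E(c, y) = y + (c + c*y) = c + y + c*y)
M(n) = -89/58 (M(n) = 89/(-58) = 89*(-1/58) = -89/58)
K = 8772 (K = 2 - ((-4327 - 11419) + 6976) = 2 - (-15746 + 6976) = 2 - 1*(-8770) = 2 + 8770 = 8772)
√(M(14)*E(0, 5) + K) = √(-89*(0 + 5 + 0*5)/58 + 8772) = √(-89*(0 + 5 + 0)/58 + 8772) = √(-89/58*5 + 8772) = √(-445/58 + 8772) = √(508331/58) = √29483198/58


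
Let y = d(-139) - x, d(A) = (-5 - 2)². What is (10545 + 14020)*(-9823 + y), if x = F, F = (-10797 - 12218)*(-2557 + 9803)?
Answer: 4096383641540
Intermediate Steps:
F = -166766690 (F = -23015*7246 = -166766690)
x = -166766690
d(A) = 49 (d(A) = (-7)² = 49)
y = 166766739 (y = 49 - 1*(-166766690) = 49 + 166766690 = 166766739)
(10545 + 14020)*(-9823 + y) = (10545 + 14020)*(-9823 + 166766739) = 24565*166756916 = 4096383641540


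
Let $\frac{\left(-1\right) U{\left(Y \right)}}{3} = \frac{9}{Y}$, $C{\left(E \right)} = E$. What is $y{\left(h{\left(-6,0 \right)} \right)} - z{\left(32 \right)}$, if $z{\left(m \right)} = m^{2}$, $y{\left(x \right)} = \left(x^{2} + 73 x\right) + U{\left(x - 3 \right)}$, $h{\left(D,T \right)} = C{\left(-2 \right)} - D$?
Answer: $-743$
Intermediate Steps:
$U{\left(Y \right)} = - \frac{27}{Y}$ ($U{\left(Y \right)} = - 3 \frac{9}{Y} = - \frac{27}{Y}$)
$h{\left(D,T \right)} = -2 - D$
$y{\left(x \right)} = x^{2} - \frac{27}{-3 + x} + 73 x$ ($y{\left(x \right)} = \left(x^{2} + 73 x\right) - \frac{27}{x - 3} = \left(x^{2} + 73 x\right) - \frac{27}{-3 + x} = x^{2} - \frac{27}{-3 + x} + 73 x$)
$y{\left(h{\left(-6,0 \right)} \right)} - z{\left(32 \right)} = \frac{-27 + \left(-2 - -6\right) \left(-3 - -4\right) \left(73 - -4\right)}{-3 - -4} - 32^{2} = \frac{-27 + \left(-2 + 6\right) \left(-3 + \left(-2 + 6\right)\right) \left(73 + \left(-2 + 6\right)\right)}{-3 + \left(-2 + 6\right)} - 1024 = \frac{-27 + 4 \left(-3 + 4\right) \left(73 + 4\right)}{-3 + 4} - 1024 = \frac{-27 + 4 \cdot 1 \cdot 77}{1} - 1024 = 1 \left(-27 + 308\right) - 1024 = 1 \cdot 281 - 1024 = 281 - 1024 = -743$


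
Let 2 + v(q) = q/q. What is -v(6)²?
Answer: -1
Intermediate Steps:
v(q) = -1 (v(q) = -2 + q/q = -2 + 1 = -1)
-v(6)² = -1*(-1)² = -1*1 = -1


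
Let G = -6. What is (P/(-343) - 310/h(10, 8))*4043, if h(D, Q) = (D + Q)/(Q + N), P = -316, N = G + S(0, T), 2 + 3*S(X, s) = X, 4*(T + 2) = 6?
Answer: -825289504/9261 ≈ -89115.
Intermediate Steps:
T = -½ (T = -2 + (¼)*6 = -2 + 3/2 = -½ ≈ -0.50000)
S(X, s) = -⅔ + X/3
N = -20/3 (N = -6 + (-⅔ + (⅓)*0) = -6 + (-⅔ + 0) = -6 - ⅔ = -20/3 ≈ -6.6667)
h(D, Q) = (D + Q)/(-20/3 + Q) (h(D, Q) = (D + Q)/(Q - 20/3) = (D + Q)/(-20/3 + Q))
(P/(-343) - 310/h(10, 8))*4043 = (-316/(-343) - 310*(-20 + 3*8)/(3*(10 + 8)))*4043 = (-316*(-1/343) - 310/(3*18/(-20 + 24)))*4043 = (316/343 - 310/(3*18/4))*4043 = (316/343 - 310/(3*(¼)*18))*4043 = (316/343 - 310/27/2)*4043 = (316/343 - 310*2/27)*4043 = (316/343 - 620/27)*4043 = -204128/9261*4043 = -825289504/9261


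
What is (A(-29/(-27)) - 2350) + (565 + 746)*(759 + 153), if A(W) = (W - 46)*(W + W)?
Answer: 869832224/729 ≈ 1.1932e+6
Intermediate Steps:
A(W) = 2*W*(-46 + W) (A(W) = (-46 + W)*(2*W) = 2*W*(-46 + W))
(A(-29/(-27)) - 2350) + (565 + 746)*(759 + 153) = (2*(-29/(-27))*(-46 - 29/(-27)) - 2350) + (565 + 746)*(759 + 153) = (2*(-29*(-1/27))*(-46 - 29*(-1/27)) - 2350) + 1311*912 = (2*(29/27)*(-46 + 29/27) - 2350) + 1195632 = (2*(29/27)*(-1213/27) - 2350) + 1195632 = (-70354/729 - 2350) + 1195632 = -1783504/729 + 1195632 = 869832224/729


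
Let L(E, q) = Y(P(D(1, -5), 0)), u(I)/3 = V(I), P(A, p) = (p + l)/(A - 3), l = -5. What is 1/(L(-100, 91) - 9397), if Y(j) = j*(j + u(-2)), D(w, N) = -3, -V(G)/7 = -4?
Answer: -36/335747 ≈ -0.00010722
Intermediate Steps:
V(G) = 28 (V(G) = -7*(-4) = 28)
P(A, p) = (-5 + p)/(-3 + A) (P(A, p) = (p - 5)/(A - 3) = (-5 + p)/(-3 + A))
u(I) = 84 (u(I) = 3*28 = 84)
Y(j) = j*(84 + j) (Y(j) = j*(j + 84) = j*(84 + j))
L(E, q) = 2545/36 (L(E, q) = ((-5 + 0)/(-3 - 3))*(84 + (-5 + 0)/(-3 - 3)) = (-5/(-6))*(84 - 5/(-6)) = (-⅙*(-5))*(84 - ⅙*(-5)) = 5*(84 + ⅚)/6 = (⅚)*(509/6) = 2545/36)
1/(L(-100, 91) - 9397) = 1/(2545/36 - 9397) = 1/(-335747/36) = -36/335747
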